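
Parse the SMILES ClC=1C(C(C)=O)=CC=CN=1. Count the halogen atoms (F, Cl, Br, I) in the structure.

1

Halogen atoms appear at heavy-atom position 1 (1×Cl).
Other groups present: 1 ketone.
Halogen count: 1.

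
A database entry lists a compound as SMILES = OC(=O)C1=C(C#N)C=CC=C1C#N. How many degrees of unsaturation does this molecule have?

9

Degree of unsaturation = (number of rings) + (number of π bonds).
Ring closures in the SMILES: 1.
π bonds: 4 double bonds (each 1 DoU), 2 triple bonds (each 2 DoU) → 8 DoU from unsaturation.
Total DoU = 1 + 8 = 9.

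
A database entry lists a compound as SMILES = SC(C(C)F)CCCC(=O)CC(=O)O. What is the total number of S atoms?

Scan the SMILES for S atoms (remember two-letter symbols like Cl and Br are single atoms).
Sulfur count: 1.

1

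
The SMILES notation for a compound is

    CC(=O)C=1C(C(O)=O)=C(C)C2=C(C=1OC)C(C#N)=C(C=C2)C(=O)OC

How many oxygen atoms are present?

6

Scan the SMILES for O atoms (remember two-letter symbols like Cl and Br are single atoms).
Oxygen count: 6.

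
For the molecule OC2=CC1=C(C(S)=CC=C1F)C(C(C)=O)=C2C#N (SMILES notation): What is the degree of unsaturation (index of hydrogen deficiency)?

Degree of unsaturation = (number of rings) + (number of π bonds).
Ring closures in the SMILES: 2.
π bonds: 6 double bonds (each 1 DoU), 1 triple bond (each 2 DoU) → 8 DoU from unsaturation.
Total DoU = 2 + 8 = 10.

10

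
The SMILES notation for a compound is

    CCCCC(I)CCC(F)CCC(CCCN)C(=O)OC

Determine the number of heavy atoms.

Every atom symbol written in the SMILES (organic subset) is one heavy atom; implicit H are not written.
Heavy atoms by element → C:16, F:1, I:1, N:1, O:2.
Total: 21.

21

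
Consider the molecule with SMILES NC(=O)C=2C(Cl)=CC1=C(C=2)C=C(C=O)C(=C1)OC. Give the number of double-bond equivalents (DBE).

Molecular formula: C13H10ClNO3.
DoU = (2C + 2 + N − H − X) / 2, where X is the halogen count and O/S are ignored.
    = (2·13 + 2 + 1 − 10 − 1) / 2 = 18 / 2 = 9.

9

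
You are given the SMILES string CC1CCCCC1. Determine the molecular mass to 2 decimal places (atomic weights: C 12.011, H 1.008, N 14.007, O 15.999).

98.19 g/mol

First, the molecular formula is C7H14 (counting implicit H from valence).
  C: 7 × 12.011 = 84.077
  H: 14 × 1.008 = 14.112
Sum: 7×12.011 + 14×1.008 = 98.189 → 98.19 g/mol.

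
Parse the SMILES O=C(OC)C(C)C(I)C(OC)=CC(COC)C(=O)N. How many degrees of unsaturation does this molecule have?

Degree of unsaturation = (number of rings) + (number of π bonds).
Ring closures in the SMILES: 0.
π bonds: 3 double bonds (each 1 DoU) → 3 DoU from unsaturation.
Total DoU = 0 + 3 = 3.

3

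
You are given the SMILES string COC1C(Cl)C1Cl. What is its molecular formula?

Walk through each heavy atom and fill implicit hydrogens from standard valence (C 4, N 3, O 2, S 2, halogen 1):
  atom 1: C, bond orders sum to 1 (valence 4) → 3 H
  atom 2: O, bond orders sum to 2 (valence 2) → 0 H
  atom 3: C, bond orders sum to 3 (valence 4) → 1 H
  atom 4: C, bond orders sum to 3 (valence 4) → 1 H
  atom 5: Cl (halogen, monovalent) → 0 H
  atom 6: C, bond orders sum to 3 (valence 4) → 1 H
  atom 7: Cl (halogen, monovalent) → 0 H
Totals → C:4, H:6, Cl:2, O:1.

C4H6Cl2O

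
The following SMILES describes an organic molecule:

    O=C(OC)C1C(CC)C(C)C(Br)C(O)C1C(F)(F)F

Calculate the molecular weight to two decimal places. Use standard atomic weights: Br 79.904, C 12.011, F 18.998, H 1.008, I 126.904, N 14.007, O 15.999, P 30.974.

First, the molecular formula is C12H18BrF3O3 (counting implicit H from valence).
  Br: 1 × 79.904 = 79.904
  C: 12 × 12.011 = 144.132
  F: 3 × 18.998 = 56.994
  H: 18 × 1.008 = 18.144
  O: 3 × 15.999 = 47.997
Sum: 1×79.904 + 12×12.011 + 3×18.998 + 18×1.008 + 3×15.999 = 347.171 → 347.17 g/mol.

347.17 g/mol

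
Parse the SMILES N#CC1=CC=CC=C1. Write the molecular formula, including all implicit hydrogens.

C7H5N

Walk through each heavy atom and fill implicit hydrogens from standard valence (C 4, N 3, O 2, S 2, halogen 1):
  atom 1: N, bond orders sum to 3 (valence 3) → 0 H
  atom 2: C, bond orders sum to 4 (valence 4) → 0 H
  atom 3: C, bond orders sum to 4 (valence 4) → 0 H
  atom 4: C, bond orders sum to 3 (valence 4) → 1 H
  atom 5: C, bond orders sum to 3 (valence 4) → 1 H
  atom 6: C, bond orders sum to 3 (valence 4) → 1 H
  atom 7: C, bond orders sum to 3 (valence 4) → 1 H
  atom 8: C, bond orders sum to 3 (valence 4) → 1 H
Totals → C:7, H:5, N:1.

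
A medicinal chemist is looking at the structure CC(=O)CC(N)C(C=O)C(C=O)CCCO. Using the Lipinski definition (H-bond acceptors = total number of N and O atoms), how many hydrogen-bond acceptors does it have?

5

N atoms: 1; O atoms: 4.
Lipinski HBA = 1 + 4 = 5.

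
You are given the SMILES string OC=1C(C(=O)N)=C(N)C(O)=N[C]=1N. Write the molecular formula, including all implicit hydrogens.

Walk through each heavy atom and fill implicit hydrogens from standard valence (C 4, N 3, O 2, S 2, halogen 1):
  atom 1: O, bond orders sum to 1 (valence 2) → 1 H
  atom 2: C, bond orders sum to 4 (valence 4) → 0 H
  atom 3: C, bond orders sum to 4 (valence 4) → 0 H
  atom 4: C, bond orders sum to 4 (valence 4) → 0 H
  atom 5: O, bond orders sum to 2 (valence 2) → 0 H
  atom 6: N, bond orders sum to 1 (valence 3) → 2 H
  atom 7: C, bond orders sum to 4 (valence 4) → 0 H
  atom 8: N, bond orders sum to 1 (valence 3) → 2 H
  atom 9: C, bond orders sum to 4 (valence 4) → 0 H
  atom 10: O, bond orders sum to 1 (valence 2) → 1 H
  atom 11: N, bond orders sum to 3 (valence 3) → 0 H
  atom 12: C with explicit H count 0
  atom 13: N, bond orders sum to 1 (valence 3) → 2 H
Totals → C:6, H:8, N:4, O:3.

C6H8N4O3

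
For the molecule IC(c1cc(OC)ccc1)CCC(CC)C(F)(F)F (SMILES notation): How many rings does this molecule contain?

In SMILES, each pair of matching ring-closure digits denotes one ring-closing bond; the number of such bonds equals the number of independent rings.
Ring-closure bonds here: 1.

1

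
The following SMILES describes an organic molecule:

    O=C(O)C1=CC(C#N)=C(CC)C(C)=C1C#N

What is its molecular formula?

Walk through each heavy atom and fill implicit hydrogens from standard valence (C 4, N 3, O 2, S 2, halogen 1):
  atom 1: O, bond orders sum to 2 (valence 2) → 0 H
  atom 2: C, bond orders sum to 4 (valence 4) → 0 H
  atom 3: O, bond orders sum to 1 (valence 2) → 1 H
  atom 4: C, bond orders sum to 4 (valence 4) → 0 H
  atom 5: C, bond orders sum to 3 (valence 4) → 1 H
  atom 6: C, bond orders sum to 4 (valence 4) → 0 H
  atom 7: C, bond orders sum to 4 (valence 4) → 0 H
  atom 8: N, bond orders sum to 3 (valence 3) → 0 H
  atom 9: C, bond orders sum to 4 (valence 4) → 0 H
  atom 10: C, bond orders sum to 2 (valence 4) → 2 H
  atom 11: C, bond orders sum to 1 (valence 4) → 3 H
  atom 12: C, bond orders sum to 4 (valence 4) → 0 H
  atom 13: C, bond orders sum to 1 (valence 4) → 3 H
  atom 14: C, bond orders sum to 4 (valence 4) → 0 H
  atom 15: C, bond orders sum to 4 (valence 4) → 0 H
  atom 16: N, bond orders sum to 3 (valence 3) → 0 H
Totals → C:12, H:10, N:2, O:2.
In Hill order: C12H10N2O2.

C12H10N2O2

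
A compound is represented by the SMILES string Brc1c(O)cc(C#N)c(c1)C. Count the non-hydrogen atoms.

11

Every atom symbol written in the SMILES (organic subset) is one heavy atom; implicit H are not written.
Heavy atoms by element → Br:1, C:8, N:1, O:1.
Total: 11.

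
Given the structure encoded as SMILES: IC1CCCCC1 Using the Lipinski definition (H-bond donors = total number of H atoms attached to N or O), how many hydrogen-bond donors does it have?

Donors: find every N or O and count the H atoms it carries.
  (no N or O atoms present)
Lipinski HBD = 0.

0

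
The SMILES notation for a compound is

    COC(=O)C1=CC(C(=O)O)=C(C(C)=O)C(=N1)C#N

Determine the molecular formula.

C11H8N2O5

Walk through each heavy atom and fill implicit hydrogens from standard valence (C 4, N 3, O 2, S 2, halogen 1):
  atom 1: C, bond orders sum to 1 (valence 4) → 3 H
  atom 2: O, bond orders sum to 2 (valence 2) → 0 H
  atom 3: C, bond orders sum to 4 (valence 4) → 0 H
  atom 4: O, bond orders sum to 2 (valence 2) → 0 H
  atom 5: C, bond orders sum to 4 (valence 4) → 0 H
  atom 6: C, bond orders sum to 3 (valence 4) → 1 H
  atom 7: C, bond orders sum to 4 (valence 4) → 0 H
  atom 8: C, bond orders sum to 4 (valence 4) → 0 H
  atom 9: O, bond orders sum to 2 (valence 2) → 0 H
  atom 10: O, bond orders sum to 1 (valence 2) → 1 H
  atom 11: C, bond orders sum to 4 (valence 4) → 0 H
  atom 12: C, bond orders sum to 4 (valence 4) → 0 H
  atom 13: C, bond orders sum to 1 (valence 4) → 3 H
  atom 14: O, bond orders sum to 2 (valence 2) → 0 H
  atom 15: C, bond orders sum to 4 (valence 4) → 0 H
  atom 16: N, bond orders sum to 3 (valence 3) → 0 H
  atom 17: C, bond orders sum to 4 (valence 4) → 0 H
  atom 18: N, bond orders sum to 3 (valence 3) → 0 H
Totals → C:11, H:8, N:2, O:5.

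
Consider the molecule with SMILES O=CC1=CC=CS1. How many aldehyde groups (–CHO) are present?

The aldehyde motif appears at heavy-atom position 2 in the SMILES.
Aldehyde count: 1.

1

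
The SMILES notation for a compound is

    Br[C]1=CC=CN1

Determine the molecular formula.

Walk through each heavy atom and fill implicit hydrogens from standard valence (C 4, N 3, O 2, S 2, halogen 1):
  atom 1: Br (halogen, monovalent) → 0 H
  atom 2: C with explicit H count 0
  atom 3: C, bond orders sum to 3 (valence 4) → 1 H
  atom 4: C, bond orders sum to 3 (valence 4) → 1 H
  atom 5: C, bond orders sum to 3 (valence 4) → 1 H
  atom 6: N, bond orders sum to 2 (valence 3) → 1 H
Totals → C:4, H:4, Br:1, N:1.
In Hill order: C4H4BrN.

C4H4BrN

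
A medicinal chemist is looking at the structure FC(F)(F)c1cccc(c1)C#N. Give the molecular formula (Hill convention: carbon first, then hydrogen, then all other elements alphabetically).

Walk through each heavy atom and fill implicit hydrogens from standard valence (C 4, N 3, O 2, S 2, halogen 1); for lowercase aromatic atoms, an aromatic c carries 1 H when it has two neighbours and 0 H with three, and aromatic n carries 0 H:
  atom 1: F (halogen, monovalent) → 0 H
  atom 2: C, bond orders sum to 4 (valence 4) → 0 H
  atom 3: F (halogen, monovalent) → 0 H
  atom 4: F (halogen, monovalent) → 0 H
  atom 5: aromatic c, 3 neighbours → 0 H
  atom 6: aromatic c, 2 neighbours → 1 H
  atom 7: aromatic c, 2 neighbours → 1 H
  atom 8: aromatic c, 2 neighbours → 1 H
  atom 9: aromatic c, 3 neighbours → 0 H
  atom 10: aromatic c, 2 neighbours → 1 H
  atom 11: C, bond orders sum to 4 (valence 4) → 0 H
  atom 12: N, bond orders sum to 3 (valence 3) → 0 H
Totals → C:8, H:4, F:3, N:1.
In Hill order: C8H4F3N.

C8H4F3N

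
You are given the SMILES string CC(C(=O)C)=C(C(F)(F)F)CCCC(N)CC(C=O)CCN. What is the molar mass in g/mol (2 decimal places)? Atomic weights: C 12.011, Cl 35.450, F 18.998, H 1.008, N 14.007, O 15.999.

322.37 g/mol

First, the molecular formula is C15H25F3N2O2 (counting implicit H from valence).
  C: 15 × 12.011 = 180.165
  F: 3 × 18.998 = 56.994
  H: 25 × 1.008 = 25.200
  N: 2 × 14.007 = 28.014
  O: 2 × 15.999 = 31.998
Sum: 15×12.011 + 3×18.998 + 25×1.008 + 2×14.007 + 2×15.999 = 322.371 → 322.37 g/mol.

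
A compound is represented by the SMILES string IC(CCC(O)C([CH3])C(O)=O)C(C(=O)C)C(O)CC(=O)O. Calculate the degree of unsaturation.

3

Degree of unsaturation = (number of rings) + (number of π bonds).
Ring closures in the SMILES: 0.
π bonds: 3 double bonds (each 1 DoU) → 3 DoU from unsaturation.
Total DoU = 0 + 3 = 3.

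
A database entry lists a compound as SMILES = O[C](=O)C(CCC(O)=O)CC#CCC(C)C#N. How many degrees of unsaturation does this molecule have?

Molecular formula: C12H15NO4.
DoU = (2C + 2 + N − H − X) / 2, where X is the halogen count and O/S are ignored.
    = (2·12 + 2 + 1 − 15 − 0) / 2 = 12 / 2 = 6.

6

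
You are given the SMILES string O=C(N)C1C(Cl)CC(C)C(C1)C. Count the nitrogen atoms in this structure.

1

Scan the SMILES for N atoms (remember two-letter symbols like Cl and Br are single atoms).
Nitrogen count: 1.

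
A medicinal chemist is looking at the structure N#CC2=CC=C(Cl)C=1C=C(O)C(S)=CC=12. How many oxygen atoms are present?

Scan the SMILES for O atoms (remember two-letter symbols like Cl and Br are single atoms).
Oxygen count: 1.

1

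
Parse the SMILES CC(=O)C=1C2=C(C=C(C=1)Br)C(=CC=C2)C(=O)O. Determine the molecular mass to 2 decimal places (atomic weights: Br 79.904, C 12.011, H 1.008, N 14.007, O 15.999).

293.12 g/mol

First, the molecular formula is C13H9BrO3 (counting implicit H from valence).
  Br: 1 × 79.904 = 79.904
  C: 13 × 12.011 = 156.143
  H: 9 × 1.008 = 9.072
  O: 3 × 15.999 = 47.997
Sum: 1×79.904 + 13×12.011 + 9×1.008 + 3×15.999 = 293.116 → 293.12 g/mol.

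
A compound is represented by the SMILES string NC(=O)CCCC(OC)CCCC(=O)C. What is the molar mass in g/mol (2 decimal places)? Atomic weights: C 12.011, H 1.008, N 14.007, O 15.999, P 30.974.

First, the molecular formula is C11H21NO3 (counting implicit H from valence).
  C: 11 × 12.011 = 132.121
  H: 21 × 1.008 = 21.168
  N: 1 × 14.007 = 14.007
  O: 3 × 15.999 = 47.997
Sum: 11×12.011 + 21×1.008 + 1×14.007 + 3×15.999 = 215.293 → 215.29 g/mol.

215.29 g/mol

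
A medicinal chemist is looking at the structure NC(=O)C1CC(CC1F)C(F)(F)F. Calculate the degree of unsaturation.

Degree of unsaturation = (number of rings) + (number of π bonds).
Ring closures in the SMILES: 1.
π bonds: 1 double bond (each 1 DoU) → 1 DoU from unsaturation.
Total DoU = 1 + 1 = 2.

2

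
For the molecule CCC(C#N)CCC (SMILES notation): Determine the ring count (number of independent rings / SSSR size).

In SMILES, each pair of matching ring-closure digits denotes one ring-closing bond; the number of such bonds equals the number of independent rings.
Ring-closure bonds here: 0.

0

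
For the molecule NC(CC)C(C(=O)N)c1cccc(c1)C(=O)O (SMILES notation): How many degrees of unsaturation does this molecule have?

Molecular formula: C12H16N2O3.
DoU = (2C + 2 + N − H − X) / 2, where X is the halogen count and O/S are ignored.
    = (2·12 + 2 + 2 − 16 − 0) / 2 = 12 / 2 = 6.

6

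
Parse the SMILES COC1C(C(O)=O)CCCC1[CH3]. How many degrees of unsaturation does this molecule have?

2

Molecular formula: C9H16O3.
DoU = (2C + 2 + N − H − X) / 2, where X is the halogen count and O/S are ignored.
    = (2·9 + 2 + 0 − 16 − 0) / 2 = 4 / 2 = 2.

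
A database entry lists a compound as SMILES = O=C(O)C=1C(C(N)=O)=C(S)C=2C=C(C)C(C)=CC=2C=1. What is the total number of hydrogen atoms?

13

Walk through each heavy atom and fill implicit hydrogens from standard valence (C 4, N 3, O 2, S 2, halogen 1):
  atom 1: O, bond orders sum to 2 (valence 2) → 0 H
  atom 2: C, bond orders sum to 4 (valence 4) → 0 H
  atom 3: O, bond orders sum to 1 (valence 2) → 1 H
  atom 4: C, bond orders sum to 4 (valence 4) → 0 H
  atom 5: C, bond orders sum to 4 (valence 4) → 0 H
  atom 6: C, bond orders sum to 4 (valence 4) → 0 H
  atom 7: N, bond orders sum to 1 (valence 3) → 2 H
  atom 8: O, bond orders sum to 2 (valence 2) → 0 H
  atom 9: C, bond orders sum to 4 (valence 4) → 0 H
  atom 10: S, bond orders sum to 1 (valence 2) → 1 H
  atom 11: C, bond orders sum to 4 (valence 4) → 0 H
  atom 12: C, bond orders sum to 3 (valence 4) → 1 H
  atom 13: C, bond orders sum to 4 (valence 4) → 0 H
  atom 14: C, bond orders sum to 1 (valence 4) → 3 H
  atom 15: C, bond orders sum to 4 (valence 4) → 0 H
  atom 16: C, bond orders sum to 1 (valence 4) → 3 H
  atom 17: C, bond orders sum to 3 (valence 4) → 1 H
  atom 18: C, bond orders sum to 4 (valence 4) → 0 H
  atom 19: C, bond orders sum to 3 (valence 4) → 1 H
Total hydrogens: 13.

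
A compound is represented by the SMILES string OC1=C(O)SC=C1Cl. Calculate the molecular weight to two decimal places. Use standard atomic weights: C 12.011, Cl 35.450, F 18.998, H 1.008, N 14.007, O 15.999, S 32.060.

First, the molecular formula is C4H3ClO2S (counting implicit H from valence).
  C: 4 × 12.011 = 48.044
  Cl: 1 × 35.450 = 35.450
  H: 3 × 1.008 = 3.024
  O: 2 × 15.999 = 31.998
  S: 1 × 32.060 = 32.060
Sum: 4×12.011 + 1×35.450 + 3×1.008 + 2×15.999 + 1×32.060 = 150.576 → 150.58 g/mol.

150.58 g/mol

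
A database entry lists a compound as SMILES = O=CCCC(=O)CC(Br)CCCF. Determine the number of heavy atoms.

13

Every atom symbol written in the SMILES (organic subset) is one heavy atom; implicit H are not written.
Heavy atoms by element → Br:1, C:9, F:1, O:2.
Total: 13.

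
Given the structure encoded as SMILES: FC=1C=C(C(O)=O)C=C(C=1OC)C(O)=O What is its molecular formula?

C9H7FO5

Walk through each heavy atom and fill implicit hydrogens from standard valence (C 4, N 3, O 2, S 2, halogen 1):
  atom 1: F (halogen, monovalent) → 0 H
  atom 2: C, bond orders sum to 4 (valence 4) → 0 H
  atom 3: C, bond orders sum to 3 (valence 4) → 1 H
  atom 4: C, bond orders sum to 4 (valence 4) → 0 H
  atom 5: C, bond orders sum to 4 (valence 4) → 0 H
  atom 6: O, bond orders sum to 1 (valence 2) → 1 H
  atom 7: O, bond orders sum to 2 (valence 2) → 0 H
  atom 8: C, bond orders sum to 3 (valence 4) → 1 H
  atom 9: C, bond orders sum to 4 (valence 4) → 0 H
  atom 10: C, bond orders sum to 4 (valence 4) → 0 H
  atom 11: O, bond orders sum to 2 (valence 2) → 0 H
  atom 12: C, bond orders sum to 1 (valence 4) → 3 H
  atom 13: C, bond orders sum to 4 (valence 4) → 0 H
  atom 14: O, bond orders sum to 1 (valence 2) → 1 H
  atom 15: O, bond orders sum to 2 (valence 2) → 0 H
Totals → C:9, H:7, F:1, O:5.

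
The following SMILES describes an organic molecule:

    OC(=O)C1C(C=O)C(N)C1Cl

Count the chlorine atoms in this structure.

1

Scan the SMILES for Cl atoms (remember two-letter symbols like Cl and Br are single atoms).
Chlorine count: 1.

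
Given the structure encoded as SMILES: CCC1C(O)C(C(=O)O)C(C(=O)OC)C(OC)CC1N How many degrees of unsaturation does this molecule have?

Degree of unsaturation = (number of rings) + (number of π bonds).
Ring closures in the SMILES: 1.
π bonds: 2 double bonds (each 1 DoU) → 2 DoU from unsaturation.
Total DoU = 1 + 2 = 3.

3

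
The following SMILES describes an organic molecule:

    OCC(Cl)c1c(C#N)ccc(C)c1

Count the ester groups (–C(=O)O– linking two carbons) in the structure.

0

Scan the SMILES for the ester motif — none present.
Groups that are present: 1 hydroxyl, 1 nitrile.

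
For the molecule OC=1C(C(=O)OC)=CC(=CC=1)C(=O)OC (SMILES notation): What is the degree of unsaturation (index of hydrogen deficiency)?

Degree of unsaturation = (number of rings) + (number of π bonds).
Ring closures in the SMILES: 1.
π bonds: 5 double bonds (each 1 DoU) → 5 DoU from unsaturation.
Total DoU = 1 + 5 = 6.

6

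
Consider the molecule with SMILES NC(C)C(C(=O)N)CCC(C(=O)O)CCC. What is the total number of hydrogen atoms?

22

Walk through each heavy atom and fill implicit hydrogens from standard valence (C 4, N 3, O 2, S 2, halogen 1):
  atom 1: N, bond orders sum to 1 (valence 3) → 2 H
  atom 2: C, bond orders sum to 3 (valence 4) → 1 H
  atom 3: C, bond orders sum to 1 (valence 4) → 3 H
  atom 4: C, bond orders sum to 3 (valence 4) → 1 H
  atom 5: C, bond orders sum to 4 (valence 4) → 0 H
  atom 6: O, bond orders sum to 2 (valence 2) → 0 H
  atom 7: N, bond orders sum to 1 (valence 3) → 2 H
  atom 8: C, bond orders sum to 2 (valence 4) → 2 H
  atom 9: C, bond orders sum to 2 (valence 4) → 2 H
  atom 10: C, bond orders sum to 3 (valence 4) → 1 H
  atom 11: C, bond orders sum to 4 (valence 4) → 0 H
  atom 12: O, bond orders sum to 2 (valence 2) → 0 H
  atom 13: O, bond orders sum to 1 (valence 2) → 1 H
  atom 14: C, bond orders sum to 2 (valence 4) → 2 H
  atom 15: C, bond orders sum to 2 (valence 4) → 2 H
  atom 16: C, bond orders sum to 1 (valence 4) → 3 H
Total hydrogens: 22.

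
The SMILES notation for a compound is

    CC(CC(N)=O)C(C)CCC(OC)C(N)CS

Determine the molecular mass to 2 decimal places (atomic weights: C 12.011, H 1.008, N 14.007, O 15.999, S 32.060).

262.41 g/mol

First, the molecular formula is C12H26N2O2S (counting implicit H from valence).
  C: 12 × 12.011 = 144.132
  H: 26 × 1.008 = 26.208
  N: 2 × 14.007 = 28.014
  O: 2 × 15.999 = 31.998
  S: 1 × 32.060 = 32.060
Sum: 12×12.011 + 26×1.008 + 2×14.007 + 2×15.999 + 1×32.060 = 262.412 → 262.41 g/mol.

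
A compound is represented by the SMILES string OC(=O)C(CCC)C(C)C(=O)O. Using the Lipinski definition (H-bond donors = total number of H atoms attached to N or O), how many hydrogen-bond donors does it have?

2

Donors: find every N or O and count the H atoms it carries.
  atom 1 (O): bond orders sum to 1 → 1 H
  atom 3 (O): bond orders sum to 2 → 0 H
  atom 11 (O): bond orders sum to 2 → 0 H
  atom 12 (O): bond orders sum to 1 → 1 H
Lipinski HBD = 2.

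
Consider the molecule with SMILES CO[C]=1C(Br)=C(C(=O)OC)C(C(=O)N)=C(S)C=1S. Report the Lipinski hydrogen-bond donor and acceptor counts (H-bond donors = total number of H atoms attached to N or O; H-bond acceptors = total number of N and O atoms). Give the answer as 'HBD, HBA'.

Donors: find every N or O and count the H atoms it carries.
  atom 2 (O): bond orders sum to 2 → 0 H
  atom 8 (O): bond orders sum to 2 → 0 H
  atom 9 (O): bond orders sum to 2 → 0 H
  atom 13 (O): bond orders sum to 2 → 0 H
  atom 14 (N): bond orders sum to 1 → 2 H
Lipinski HBD = 2.
Acceptors: N atoms = 1, O atoms = 4 → HBA = 5.

2, 5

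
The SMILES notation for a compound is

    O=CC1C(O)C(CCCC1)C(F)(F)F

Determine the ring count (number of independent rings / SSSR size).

1

In SMILES, each pair of matching ring-closure digits denotes one ring-closing bond; the number of such bonds equals the number of independent rings.
Ring-closure bonds here: 1.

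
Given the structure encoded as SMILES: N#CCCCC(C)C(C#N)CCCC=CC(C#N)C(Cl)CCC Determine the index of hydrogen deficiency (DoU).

7

Molecular formula: C19H28ClN3.
DoU = (2C + 2 + N − H − X) / 2, where X is the halogen count and O/S are ignored.
    = (2·19 + 2 + 3 − 28 − 1) / 2 = 14 / 2 = 7.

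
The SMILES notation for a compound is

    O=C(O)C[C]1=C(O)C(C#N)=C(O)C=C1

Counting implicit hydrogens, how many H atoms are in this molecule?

Walk through each heavy atom and fill implicit hydrogens from standard valence (C 4, N 3, O 2, S 2, halogen 1):
  atom 1: O, bond orders sum to 2 (valence 2) → 0 H
  atom 2: C, bond orders sum to 4 (valence 4) → 0 H
  atom 3: O, bond orders sum to 1 (valence 2) → 1 H
  atom 4: C, bond orders sum to 2 (valence 4) → 2 H
  atom 5: C with explicit H count 0
  atom 6: C, bond orders sum to 4 (valence 4) → 0 H
  atom 7: O, bond orders sum to 1 (valence 2) → 1 H
  atom 8: C, bond orders sum to 4 (valence 4) → 0 H
  atom 9: C, bond orders sum to 4 (valence 4) → 0 H
  atom 10: N, bond orders sum to 3 (valence 3) → 0 H
  atom 11: C, bond orders sum to 4 (valence 4) → 0 H
  atom 12: O, bond orders sum to 1 (valence 2) → 1 H
  atom 13: C, bond orders sum to 3 (valence 4) → 1 H
  atom 14: C, bond orders sum to 3 (valence 4) → 1 H
Total hydrogens: 7.

7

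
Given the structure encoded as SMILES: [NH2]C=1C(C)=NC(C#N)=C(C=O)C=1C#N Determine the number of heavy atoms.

Every atom symbol written in the SMILES (organic subset) is one heavy atom; implicit H are not written.
Heavy atoms by element → C:9, N:4, O:1.
Total: 14.

14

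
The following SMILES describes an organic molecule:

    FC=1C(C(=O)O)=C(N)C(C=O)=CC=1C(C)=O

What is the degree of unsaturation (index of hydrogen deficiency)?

Molecular formula: C10H8FNO4.
DoU = (2C + 2 + N − H − X) / 2, where X is the halogen count and O/S are ignored.
    = (2·10 + 2 + 1 − 8 − 1) / 2 = 14 / 2 = 7.

7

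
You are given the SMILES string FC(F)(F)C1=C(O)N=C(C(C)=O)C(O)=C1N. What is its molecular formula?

Walk through each heavy atom and fill implicit hydrogens from standard valence (C 4, N 3, O 2, S 2, halogen 1):
  atom 1: F (halogen, monovalent) → 0 H
  atom 2: C, bond orders sum to 4 (valence 4) → 0 H
  atom 3: F (halogen, monovalent) → 0 H
  atom 4: F (halogen, monovalent) → 0 H
  atom 5: C, bond orders sum to 4 (valence 4) → 0 H
  atom 6: C, bond orders sum to 4 (valence 4) → 0 H
  atom 7: O, bond orders sum to 1 (valence 2) → 1 H
  atom 8: N, bond orders sum to 3 (valence 3) → 0 H
  atom 9: C, bond orders sum to 4 (valence 4) → 0 H
  atom 10: C, bond orders sum to 4 (valence 4) → 0 H
  atom 11: C, bond orders sum to 1 (valence 4) → 3 H
  atom 12: O, bond orders sum to 2 (valence 2) → 0 H
  atom 13: C, bond orders sum to 4 (valence 4) → 0 H
  atom 14: O, bond orders sum to 1 (valence 2) → 1 H
  atom 15: C, bond orders sum to 4 (valence 4) → 0 H
  atom 16: N, bond orders sum to 1 (valence 3) → 2 H
Totals → C:8, H:7, F:3, N:2, O:3.
In Hill order: C8H7F3N2O3.

C8H7F3N2O3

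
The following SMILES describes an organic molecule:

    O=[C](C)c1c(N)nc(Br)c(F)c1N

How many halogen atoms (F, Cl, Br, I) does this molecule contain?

2

Halogen atoms appear at heavy-atom positions 9, 11 (1×Br, 1×F).
Other groups present: 1 ketone, 2 primary amine.
Halogen count: 2.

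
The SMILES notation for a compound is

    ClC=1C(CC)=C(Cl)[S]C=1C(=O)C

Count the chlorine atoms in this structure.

Scan the SMILES for Cl atoms (remember two-letter symbols like Cl and Br are single atoms).
Chlorine count: 2.

2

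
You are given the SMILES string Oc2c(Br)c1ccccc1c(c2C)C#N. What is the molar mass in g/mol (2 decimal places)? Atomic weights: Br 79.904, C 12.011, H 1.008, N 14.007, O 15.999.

262.11 g/mol

First, the molecular formula is C12H8BrNO (counting implicit H from valence).
  Br: 1 × 79.904 = 79.904
  C: 12 × 12.011 = 144.132
  H: 8 × 1.008 = 8.064
  N: 1 × 14.007 = 14.007
  O: 1 × 15.999 = 15.999
Sum: 1×79.904 + 12×12.011 + 8×1.008 + 1×14.007 + 1×15.999 = 262.106 → 262.11 g/mol.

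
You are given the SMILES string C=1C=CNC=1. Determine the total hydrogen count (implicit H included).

5

Walk through each heavy atom and fill implicit hydrogens from standard valence (C 4, N 3, O 2, S 2, halogen 1):
  atom 1: C, bond orders sum to 3 (valence 4) → 1 H
  atom 2: C, bond orders sum to 3 (valence 4) → 1 H
  atom 3: C, bond orders sum to 3 (valence 4) → 1 H
  atom 4: N, bond orders sum to 2 (valence 3) → 1 H
  atom 5: C, bond orders sum to 3 (valence 4) → 1 H
Total hydrogens: 5.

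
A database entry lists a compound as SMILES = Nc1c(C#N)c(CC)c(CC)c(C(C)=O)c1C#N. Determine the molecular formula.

C14H15N3O

Walk through each heavy atom and fill implicit hydrogens from standard valence (C 4, N 3, O 2, S 2, halogen 1); for lowercase aromatic atoms, an aromatic c carries 1 H when it has two neighbours and 0 H with three, and aromatic n carries 0 H:
  atom 1: N, bond orders sum to 1 (valence 3) → 2 H
  atom 2: aromatic c, 3 neighbours → 0 H
  atom 3: aromatic c, 3 neighbours → 0 H
  atom 4: C, bond orders sum to 4 (valence 4) → 0 H
  atom 5: N, bond orders sum to 3 (valence 3) → 0 H
  atom 6: aromatic c, 3 neighbours → 0 H
  atom 7: C, bond orders sum to 2 (valence 4) → 2 H
  atom 8: C, bond orders sum to 1 (valence 4) → 3 H
  atom 9: aromatic c, 3 neighbours → 0 H
  atom 10: C, bond orders sum to 2 (valence 4) → 2 H
  atom 11: C, bond orders sum to 1 (valence 4) → 3 H
  atom 12: aromatic c, 3 neighbours → 0 H
  atom 13: C, bond orders sum to 4 (valence 4) → 0 H
  atom 14: C, bond orders sum to 1 (valence 4) → 3 H
  atom 15: O, bond orders sum to 2 (valence 2) → 0 H
  atom 16: aromatic c, 3 neighbours → 0 H
  atom 17: C, bond orders sum to 4 (valence 4) → 0 H
  atom 18: N, bond orders sum to 3 (valence 3) → 0 H
Totals → C:14, H:15, N:3, O:1.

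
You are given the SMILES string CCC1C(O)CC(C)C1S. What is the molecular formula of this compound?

C8H16OS

Walk through each heavy atom and fill implicit hydrogens from standard valence (C 4, N 3, O 2, S 2, halogen 1):
  atom 1: C, bond orders sum to 1 (valence 4) → 3 H
  atom 2: C, bond orders sum to 2 (valence 4) → 2 H
  atom 3: C, bond orders sum to 3 (valence 4) → 1 H
  atom 4: C, bond orders sum to 3 (valence 4) → 1 H
  atom 5: O, bond orders sum to 1 (valence 2) → 1 H
  atom 6: C, bond orders sum to 2 (valence 4) → 2 H
  atom 7: C, bond orders sum to 3 (valence 4) → 1 H
  atom 8: C, bond orders sum to 1 (valence 4) → 3 H
  atom 9: C, bond orders sum to 3 (valence 4) → 1 H
  atom 10: S, bond orders sum to 1 (valence 2) → 1 H
Totals → C:8, H:16, O:1, S:1.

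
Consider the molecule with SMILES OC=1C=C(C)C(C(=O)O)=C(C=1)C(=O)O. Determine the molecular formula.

C9H8O5

Walk through each heavy atom and fill implicit hydrogens from standard valence (C 4, N 3, O 2, S 2, halogen 1):
  atom 1: O, bond orders sum to 1 (valence 2) → 1 H
  atom 2: C, bond orders sum to 4 (valence 4) → 0 H
  atom 3: C, bond orders sum to 3 (valence 4) → 1 H
  atom 4: C, bond orders sum to 4 (valence 4) → 0 H
  atom 5: C, bond orders sum to 1 (valence 4) → 3 H
  atom 6: C, bond orders sum to 4 (valence 4) → 0 H
  atom 7: C, bond orders sum to 4 (valence 4) → 0 H
  atom 8: O, bond orders sum to 2 (valence 2) → 0 H
  atom 9: O, bond orders sum to 1 (valence 2) → 1 H
  atom 10: C, bond orders sum to 4 (valence 4) → 0 H
  atom 11: C, bond orders sum to 3 (valence 4) → 1 H
  atom 12: C, bond orders sum to 4 (valence 4) → 0 H
  atom 13: O, bond orders sum to 2 (valence 2) → 0 H
  atom 14: O, bond orders sum to 1 (valence 2) → 1 H
Totals → C:9, H:8, O:5.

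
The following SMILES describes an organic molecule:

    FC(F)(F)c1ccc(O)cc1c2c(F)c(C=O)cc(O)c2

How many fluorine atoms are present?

4

Scan the SMILES for F atoms (remember two-letter symbols like Cl and Br are single atoms).
Fluorine count: 4.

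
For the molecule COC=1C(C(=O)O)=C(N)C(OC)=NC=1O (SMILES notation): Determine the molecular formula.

Walk through each heavy atom and fill implicit hydrogens from standard valence (C 4, N 3, O 2, S 2, halogen 1):
  atom 1: C, bond orders sum to 1 (valence 4) → 3 H
  atom 2: O, bond orders sum to 2 (valence 2) → 0 H
  atom 3: C, bond orders sum to 4 (valence 4) → 0 H
  atom 4: C, bond orders sum to 4 (valence 4) → 0 H
  atom 5: C, bond orders sum to 4 (valence 4) → 0 H
  atom 6: O, bond orders sum to 2 (valence 2) → 0 H
  atom 7: O, bond orders sum to 1 (valence 2) → 1 H
  atom 8: C, bond orders sum to 4 (valence 4) → 0 H
  atom 9: N, bond orders sum to 1 (valence 3) → 2 H
  atom 10: C, bond orders sum to 4 (valence 4) → 0 H
  atom 11: O, bond orders sum to 2 (valence 2) → 0 H
  atom 12: C, bond orders sum to 1 (valence 4) → 3 H
  atom 13: N, bond orders sum to 3 (valence 3) → 0 H
  atom 14: C, bond orders sum to 4 (valence 4) → 0 H
  atom 15: O, bond orders sum to 1 (valence 2) → 1 H
Totals → C:8, H:10, N:2, O:5.

C8H10N2O5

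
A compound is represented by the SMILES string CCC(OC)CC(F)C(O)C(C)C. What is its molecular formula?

C10H21FO2

Walk through each heavy atom and fill implicit hydrogens from standard valence (C 4, N 3, O 2, S 2, halogen 1):
  atom 1: C, bond orders sum to 1 (valence 4) → 3 H
  atom 2: C, bond orders sum to 2 (valence 4) → 2 H
  atom 3: C, bond orders sum to 3 (valence 4) → 1 H
  atom 4: O, bond orders sum to 2 (valence 2) → 0 H
  atom 5: C, bond orders sum to 1 (valence 4) → 3 H
  atom 6: C, bond orders sum to 2 (valence 4) → 2 H
  atom 7: C, bond orders sum to 3 (valence 4) → 1 H
  atom 8: F (halogen, monovalent) → 0 H
  atom 9: C, bond orders sum to 3 (valence 4) → 1 H
  atom 10: O, bond orders sum to 1 (valence 2) → 1 H
  atom 11: C, bond orders sum to 3 (valence 4) → 1 H
  atom 12: C, bond orders sum to 1 (valence 4) → 3 H
  atom 13: C, bond orders sum to 1 (valence 4) → 3 H
Totals → C:10, H:21, F:1, O:2.
In Hill order: C10H21FO2.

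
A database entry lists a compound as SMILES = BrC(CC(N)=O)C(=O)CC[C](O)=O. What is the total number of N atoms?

1

Scan the SMILES for N atoms (remember two-letter symbols like Cl and Br are single atoms).
Nitrogen count: 1.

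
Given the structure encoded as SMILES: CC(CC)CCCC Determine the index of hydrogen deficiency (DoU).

0

Molecular formula: C8H18.
DoU = (2C + 2 + N − H − X) / 2, where X is the halogen count and O/S are ignored.
    = (2·8 + 2 + 0 − 18 − 0) / 2 = 0 / 2 = 0.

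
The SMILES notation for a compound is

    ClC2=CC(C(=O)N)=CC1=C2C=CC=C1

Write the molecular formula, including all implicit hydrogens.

C11H8ClNO

Walk through each heavy atom and fill implicit hydrogens from standard valence (C 4, N 3, O 2, S 2, halogen 1):
  atom 1: Cl (halogen, monovalent) → 0 H
  atom 2: C, bond orders sum to 4 (valence 4) → 0 H
  atom 3: C, bond orders sum to 3 (valence 4) → 1 H
  atom 4: C, bond orders sum to 4 (valence 4) → 0 H
  atom 5: C, bond orders sum to 4 (valence 4) → 0 H
  atom 6: O, bond orders sum to 2 (valence 2) → 0 H
  atom 7: N, bond orders sum to 1 (valence 3) → 2 H
  atom 8: C, bond orders sum to 3 (valence 4) → 1 H
  atom 9: C, bond orders sum to 4 (valence 4) → 0 H
  atom 10: C, bond orders sum to 4 (valence 4) → 0 H
  atom 11: C, bond orders sum to 3 (valence 4) → 1 H
  atom 12: C, bond orders sum to 3 (valence 4) → 1 H
  atom 13: C, bond orders sum to 3 (valence 4) → 1 H
  atom 14: C, bond orders sum to 3 (valence 4) → 1 H
Totals → C:11, H:8, Cl:1, N:1, O:1.
In Hill order: C11H8ClNO.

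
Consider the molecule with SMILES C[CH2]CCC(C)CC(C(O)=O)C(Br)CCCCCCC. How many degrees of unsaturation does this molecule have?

Molecular formula: C17H33BrO2.
DoU = (2C + 2 + N − H − X) / 2, where X is the halogen count and O/S are ignored.
    = (2·17 + 2 + 0 − 33 − 1) / 2 = 2 / 2 = 1.

1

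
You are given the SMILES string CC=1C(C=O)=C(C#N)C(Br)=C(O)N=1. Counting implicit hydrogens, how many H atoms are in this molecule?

Walk through each heavy atom and fill implicit hydrogens from standard valence (C 4, N 3, O 2, S 2, halogen 1):
  atom 1: C, bond orders sum to 1 (valence 4) → 3 H
  atom 2: C, bond orders sum to 4 (valence 4) → 0 H
  atom 3: C, bond orders sum to 4 (valence 4) → 0 H
  atom 4: C, bond orders sum to 3 (valence 4) → 1 H
  atom 5: O, bond orders sum to 2 (valence 2) → 0 H
  atom 6: C, bond orders sum to 4 (valence 4) → 0 H
  atom 7: C, bond orders sum to 4 (valence 4) → 0 H
  atom 8: N, bond orders sum to 3 (valence 3) → 0 H
  atom 9: C, bond orders sum to 4 (valence 4) → 0 H
  atom 10: Br (halogen, monovalent) → 0 H
  atom 11: C, bond orders sum to 4 (valence 4) → 0 H
  atom 12: O, bond orders sum to 1 (valence 2) → 1 H
  atom 13: N, bond orders sum to 3 (valence 3) → 0 H
Total hydrogens: 5.

5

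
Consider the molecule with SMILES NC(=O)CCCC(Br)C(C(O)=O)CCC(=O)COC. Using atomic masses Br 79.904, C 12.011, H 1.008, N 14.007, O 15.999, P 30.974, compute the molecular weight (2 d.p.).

First, the molecular formula is C12H20BrNO5 (counting implicit H from valence).
  Br: 1 × 79.904 = 79.904
  C: 12 × 12.011 = 144.132
  H: 20 × 1.008 = 20.160
  N: 1 × 14.007 = 14.007
  O: 5 × 15.999 = 79.995
Sum: 1×79.904 + 12×12.011 + 20×1.008 + 1×14.007 + 5×15.999 = 338.198 → 338.20 g/mol.

338.20 g/mol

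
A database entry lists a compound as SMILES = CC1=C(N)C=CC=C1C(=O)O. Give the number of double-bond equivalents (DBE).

5

Molecular formula: C8H9NO2.
DoU = (2C + 2 + N − H − X) / 2, where X is the halogen count and O/S are ignored.
    = (2·8 + 2 + 1 − 9 − 0) / 2 = 10 / 2 = 5.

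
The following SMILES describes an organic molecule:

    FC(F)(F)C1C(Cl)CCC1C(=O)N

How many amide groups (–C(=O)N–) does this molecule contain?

1

The amide motif appears at heavy-atom position 11 in the SMILES.
Amide count: 1.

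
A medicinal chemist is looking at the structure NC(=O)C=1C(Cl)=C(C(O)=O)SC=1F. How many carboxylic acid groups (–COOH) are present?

1

The carboxylic acid motif appears at heavy-atom position 8 in the SMILES.
Other groups present: 1 amide.
Carboxylic acid count: 1.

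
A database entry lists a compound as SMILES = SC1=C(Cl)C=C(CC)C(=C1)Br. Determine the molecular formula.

C8H8BrClS

Walk through each heavy atom and fill implicit hydrogens from standard valence (C 4, N 3, O 2, S 2, halogen 1):
  atom 1: S, bond orders sum to 1 (valence 2) → 1 H
  atom 2: C, bond orders sum to 4 (valence 4) → 0 H
  atom 3: C, bond orders sum to 4 (valence 4) → 0 H
  atom 4: Cl (halogen, monovalent) → 0 H
  atom 5: C, bond orders sum to 3 (valence 4) → 1 H
  atom 6: C, bond orders sum to 4 (valence 4) → 0 H
  atom 7: C, bond orders sum to 2 (valence 4) → 2 H
  atom 8: C, bond orders sum to 1 (valence 4) → 3 H
  atom 9: C, bond orders sum to 4 (valence 4) → 0 H
  atom 10: C, bond orders sum to 3 (valence 4) → 1 H
  atom 11: Br (halogen, monovalent) → 0 H
Totals → C:8, H:8, Br:1, Cl:1, S:1.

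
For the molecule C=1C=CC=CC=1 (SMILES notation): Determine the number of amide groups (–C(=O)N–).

Scan the SMILES for the amide motif — none present.

0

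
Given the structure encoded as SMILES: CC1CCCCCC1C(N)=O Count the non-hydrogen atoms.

11

Every atom symbol written in the SMILES (organic subset) is one heavy atom; implicit H are not written.
Heavy atoms by element → C:9, N:1, O:1.
Total: 11.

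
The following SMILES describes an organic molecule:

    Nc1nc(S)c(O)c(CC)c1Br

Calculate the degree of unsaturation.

Molecular formula: C7H9BrN2OS.
DoU = (2C + 2 + N − H − X) / 2, where X is the halogen count and O/S are ignored.
    = (2·7 + 2 + 2 − 9 − 1) / 2 = 8 / 2 = 4.

4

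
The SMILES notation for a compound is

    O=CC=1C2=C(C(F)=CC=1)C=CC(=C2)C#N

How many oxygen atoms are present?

1

Scan the SMILES for O atoms (remember two-letter symbols like Cl and Br are single atoms).
Oxygen count: 1.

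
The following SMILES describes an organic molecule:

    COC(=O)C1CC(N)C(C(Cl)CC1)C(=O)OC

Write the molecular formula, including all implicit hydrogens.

C11H18ClNO4

Walk through each heavy atom and fill implicit hydrogens from standard valence (C 4, N 3, O 2, S 2, halogen 1):
  atom 1: C, bond orders sum to 1 (valence 4) → 3 H
  atom 2: O, bond orders sum to 2 (valence 2) → 0 H
  atom 3: C, bond orders sum to 4 (valence 4) → 0 H
  atom 4: O, bond orders sum to 2 (valence 2) → 0 H
  atom 5: C, bond orders sum to 3 (valence 4) → 1 H
  atom 6: C, bond orders sum to 2 (valence 4) → 2 H
  atom 7: C, bond orders sum to 3 (valence 4) → 1 H
  atom 8: N, bond orders sum to 1 (valence 3) → 2 H
  atom 9: C, bond orders sum to 3 (valence 4) → 1 H
  atom 10: C, bond orders sum to 3 (valence 4) → 1 H
  atom 11: Cl (halogen, monovalent) → 0 H
  atom 12: C, bond orders sum to 2 (valence 4) → 2 H
  atom 13: C, bond orders sum to 2 (valence 4) → 2 H
  atom 14: C, bond orders sum to 4 (valence 4) → 0 H
  atom 15: O, bond orders sum to 2 (valence 2) → 0 H
  atom 16: O, bond orders sum to 2 (valence 2) → 0 H
  atom 17: C, bond orders sum to 1 (valence 4) → 3 H
Totals → C:11, H:18, Cl:1, N:1, O:4.
In Hill order: C11H18ClNO4.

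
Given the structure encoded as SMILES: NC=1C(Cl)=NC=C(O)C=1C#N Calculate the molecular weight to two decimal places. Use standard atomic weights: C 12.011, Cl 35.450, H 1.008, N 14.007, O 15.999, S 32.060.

First, the molecular formula is C6H4ClN3O (counting implicit H from valence).
  C: 6 × 12.011 = 72.066
  Cl: 1 × 35.450 = 35.450
  H: 4 × 1.008 = 4.032
  N: 3 × 14.007 = 42.021
  O: 1 × 15.999 = 15.999
Sum: 6×12.011 + 1×35.450 + 4×1.008 + 3×14.007 + 1×15.999 = 169.568 → 169.57 g/mol.

169.57 g/mol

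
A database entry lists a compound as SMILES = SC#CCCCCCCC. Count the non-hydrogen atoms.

Every atom symbol written in the SMILES (organic subset) is one heavy atom; implicit H are not written.
Heavy atoms by element → C:9, S:1.
Total: 10.

10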